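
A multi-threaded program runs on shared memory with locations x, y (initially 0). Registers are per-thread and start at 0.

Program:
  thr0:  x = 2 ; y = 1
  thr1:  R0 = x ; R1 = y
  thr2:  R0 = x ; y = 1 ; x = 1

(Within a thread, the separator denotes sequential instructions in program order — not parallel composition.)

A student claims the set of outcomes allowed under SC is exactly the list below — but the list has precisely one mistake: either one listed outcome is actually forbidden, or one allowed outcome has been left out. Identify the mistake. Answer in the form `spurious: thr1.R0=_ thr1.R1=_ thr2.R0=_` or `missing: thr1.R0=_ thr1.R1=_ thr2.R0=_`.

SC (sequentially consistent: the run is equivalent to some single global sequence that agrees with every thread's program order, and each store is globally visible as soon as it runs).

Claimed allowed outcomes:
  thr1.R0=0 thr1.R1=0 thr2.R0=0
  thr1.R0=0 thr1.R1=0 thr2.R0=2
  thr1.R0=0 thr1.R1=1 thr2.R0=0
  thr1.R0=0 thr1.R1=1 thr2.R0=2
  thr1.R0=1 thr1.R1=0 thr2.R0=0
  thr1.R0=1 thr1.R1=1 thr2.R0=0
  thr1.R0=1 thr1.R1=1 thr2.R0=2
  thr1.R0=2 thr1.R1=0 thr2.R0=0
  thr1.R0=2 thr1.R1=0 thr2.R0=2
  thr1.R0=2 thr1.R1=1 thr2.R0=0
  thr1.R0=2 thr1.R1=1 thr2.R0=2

spurious: thr1.R0=1 thr1.R1=0 thr2.R0=0

outcome vector order: (thr1.R0,thr1.R1,thr2.R0)
SC (10): <0 0 0> <0 0 2> <0 1 0> <0 1 2> <1 1 0> <1 1 2> <2 0 0> <2 0 2> <2 1 0> <2 1 2>
claimed∖SC = {<1 0 0>}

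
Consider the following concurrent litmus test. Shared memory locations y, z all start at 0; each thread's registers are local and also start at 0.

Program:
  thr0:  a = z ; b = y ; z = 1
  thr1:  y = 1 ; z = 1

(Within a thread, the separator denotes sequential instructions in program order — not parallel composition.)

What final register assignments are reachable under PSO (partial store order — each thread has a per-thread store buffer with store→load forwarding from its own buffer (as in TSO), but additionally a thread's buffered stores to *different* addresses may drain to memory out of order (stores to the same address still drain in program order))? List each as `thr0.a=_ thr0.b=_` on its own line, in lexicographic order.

thr0.a=0 thr0.b=0
thr0.a=0 thr0.b=1
thr0.a=1 thr0.b=0
thr0.a=1 thr0.b=1

outcome vector order: (thr0.a,thr0.b)
|PSO outcomes| = 4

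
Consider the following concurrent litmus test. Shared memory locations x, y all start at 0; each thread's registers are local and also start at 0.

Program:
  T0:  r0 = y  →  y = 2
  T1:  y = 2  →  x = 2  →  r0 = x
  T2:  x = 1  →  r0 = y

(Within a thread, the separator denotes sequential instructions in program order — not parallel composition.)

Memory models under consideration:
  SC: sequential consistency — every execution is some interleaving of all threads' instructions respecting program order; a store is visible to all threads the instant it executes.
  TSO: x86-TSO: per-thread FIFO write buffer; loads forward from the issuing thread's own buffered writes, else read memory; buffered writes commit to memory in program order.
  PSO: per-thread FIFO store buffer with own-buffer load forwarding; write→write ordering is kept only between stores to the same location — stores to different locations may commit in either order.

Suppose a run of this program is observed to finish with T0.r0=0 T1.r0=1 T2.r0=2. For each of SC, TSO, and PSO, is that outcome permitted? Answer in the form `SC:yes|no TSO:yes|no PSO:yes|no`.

outcome vector order: (T0.r0,T1.r0,T2.r0)
SC (6): 012 020 022 212 220 222
TSO (8): 010 012 020 022 210 212 220 222
PSO (8): 010 012 020 022 210 212 220 222
target 012 ∈ {SC,TSO,PSO}

SC:yes TSO:yes PSO:yes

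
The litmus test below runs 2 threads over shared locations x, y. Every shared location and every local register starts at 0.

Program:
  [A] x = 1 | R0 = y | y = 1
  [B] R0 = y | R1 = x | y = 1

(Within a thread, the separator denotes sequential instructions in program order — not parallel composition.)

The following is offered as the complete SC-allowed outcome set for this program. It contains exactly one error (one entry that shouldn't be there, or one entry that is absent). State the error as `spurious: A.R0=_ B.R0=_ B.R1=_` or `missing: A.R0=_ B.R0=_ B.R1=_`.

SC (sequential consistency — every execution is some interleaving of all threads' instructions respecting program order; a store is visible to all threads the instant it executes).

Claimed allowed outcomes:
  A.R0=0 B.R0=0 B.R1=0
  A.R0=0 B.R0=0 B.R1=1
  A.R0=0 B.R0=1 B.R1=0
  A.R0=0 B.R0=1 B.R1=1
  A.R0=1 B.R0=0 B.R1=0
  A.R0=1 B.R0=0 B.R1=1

spurious: A.R0=0 B.R0=1 B.R1=0

outcome vector order: (A.R0,B.R0,B.R1)
under SC → (0,0,0) (0,0,1) (0,1,1) (1,0,0) (1,0,1)
claimed∖SC = {(0,1,0)}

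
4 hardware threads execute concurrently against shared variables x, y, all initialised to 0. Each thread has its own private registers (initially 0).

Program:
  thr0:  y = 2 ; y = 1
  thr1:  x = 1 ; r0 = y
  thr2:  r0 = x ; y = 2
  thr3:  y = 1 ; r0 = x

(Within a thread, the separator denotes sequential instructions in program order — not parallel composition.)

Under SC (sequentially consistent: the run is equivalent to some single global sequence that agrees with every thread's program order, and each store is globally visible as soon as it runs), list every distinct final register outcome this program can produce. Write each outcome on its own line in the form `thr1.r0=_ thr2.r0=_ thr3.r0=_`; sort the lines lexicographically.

thr1.r0=0 thr2.r0=0 thr3.r0=1
thr1.r0=0 thr2.r0=1 thr3.r0=1
thr1.r0=1 thr2.r0=0 thr3.r0=0
thr1.r0=1 thr2.r0=0 thr3.r0=1
thr1.r0=1 thr2.r0=1 thr3.r0=0
thr1.r0=1 thr2.r0=1 thr3.r0=1
thr1.r0=2 thr2.r0=0 thr3.r0=0
thr1.r0=2 thr2.r0=0 thr3.r0=1
thr1.r0=2 thr2.r0=1 thr3.r0=0
thr1.r0=2 thr2.r0=1 thr3.r0=1

outcome vector order: (thr1.r0,thr2.r0,thr3.r0)
|SC outcomes| = 10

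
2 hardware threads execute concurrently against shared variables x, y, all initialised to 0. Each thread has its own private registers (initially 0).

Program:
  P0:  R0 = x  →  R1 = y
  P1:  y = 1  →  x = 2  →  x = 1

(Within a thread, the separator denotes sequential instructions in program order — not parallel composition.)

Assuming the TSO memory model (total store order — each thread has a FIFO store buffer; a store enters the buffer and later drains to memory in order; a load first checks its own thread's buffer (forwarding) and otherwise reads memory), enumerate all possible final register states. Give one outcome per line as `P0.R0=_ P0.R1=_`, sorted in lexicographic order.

outcome vector order: (P0.R0,P0.R1)
|TSO outcomes| = 4

P0.R0=0 P0.R1=0
P0.R0=0 P0.R1=1
P0.R0=1 P0.R1=1
P0.R0=2 P0.R1=1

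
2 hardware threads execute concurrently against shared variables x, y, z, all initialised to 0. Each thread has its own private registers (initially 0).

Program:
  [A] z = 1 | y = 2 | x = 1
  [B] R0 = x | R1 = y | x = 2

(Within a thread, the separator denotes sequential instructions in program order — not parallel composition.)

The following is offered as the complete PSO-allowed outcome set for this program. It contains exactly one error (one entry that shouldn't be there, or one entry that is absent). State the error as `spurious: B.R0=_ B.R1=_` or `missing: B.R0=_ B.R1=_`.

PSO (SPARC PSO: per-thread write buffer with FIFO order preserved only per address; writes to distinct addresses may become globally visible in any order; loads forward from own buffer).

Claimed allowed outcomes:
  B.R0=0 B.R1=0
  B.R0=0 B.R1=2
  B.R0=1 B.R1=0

missing: B.R0=1 B.R1=2

outcome vector order: (B.R0,B.R1)
under PSO → (0,0) (0,2) (1,0) (1,2)
PSO∖claimed = {(1,2)}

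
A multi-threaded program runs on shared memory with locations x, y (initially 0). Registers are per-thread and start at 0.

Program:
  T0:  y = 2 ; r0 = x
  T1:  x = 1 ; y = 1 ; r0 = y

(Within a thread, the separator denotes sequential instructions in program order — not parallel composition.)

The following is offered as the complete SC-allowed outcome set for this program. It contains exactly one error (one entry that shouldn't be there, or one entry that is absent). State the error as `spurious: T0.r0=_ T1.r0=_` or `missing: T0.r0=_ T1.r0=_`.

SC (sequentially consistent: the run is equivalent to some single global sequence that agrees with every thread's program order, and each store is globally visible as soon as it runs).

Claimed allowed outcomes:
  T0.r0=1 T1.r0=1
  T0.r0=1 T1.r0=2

missing: T0.r0=0 T1.r0=1

outcome vector order: (T0.r0,T1.r0)
[SC] allowed = {(0,1), (1,1), (1,2)}
SC∖claimed = {(0,1)}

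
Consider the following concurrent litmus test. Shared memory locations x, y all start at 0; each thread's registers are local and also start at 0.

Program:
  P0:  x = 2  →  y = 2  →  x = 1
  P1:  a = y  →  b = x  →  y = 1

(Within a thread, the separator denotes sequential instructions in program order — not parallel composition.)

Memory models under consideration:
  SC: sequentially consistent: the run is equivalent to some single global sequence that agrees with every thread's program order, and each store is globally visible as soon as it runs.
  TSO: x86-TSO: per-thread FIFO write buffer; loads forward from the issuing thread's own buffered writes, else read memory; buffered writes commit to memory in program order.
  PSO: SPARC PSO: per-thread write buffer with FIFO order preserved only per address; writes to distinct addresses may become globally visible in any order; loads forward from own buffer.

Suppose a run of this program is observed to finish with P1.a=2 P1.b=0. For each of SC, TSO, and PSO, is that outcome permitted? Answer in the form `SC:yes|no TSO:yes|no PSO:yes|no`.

outcome vector order: (P1.a,P1.b)
under SC → <0 0>; <0 1>; <0 2>; <2 1>; <2 2>
under TSO → <0 0>; <0 1>; <0 2>; <2 1>; <2 2>
under PSO → <0 0>; <0 1>; <0 2>; <2 0>; <2 1>; <2 2>
target <2 0> ∈ {PSO}

SC:no TSO:no PSO:yes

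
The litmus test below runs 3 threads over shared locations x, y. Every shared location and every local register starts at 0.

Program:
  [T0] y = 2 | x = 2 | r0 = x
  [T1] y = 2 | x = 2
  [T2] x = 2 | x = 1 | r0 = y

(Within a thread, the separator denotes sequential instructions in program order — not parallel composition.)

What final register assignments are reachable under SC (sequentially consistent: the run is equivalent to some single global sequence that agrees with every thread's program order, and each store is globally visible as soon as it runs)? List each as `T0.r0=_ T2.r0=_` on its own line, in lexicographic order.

outcome vector order: (T0.r0,T2.r0)
|SC outcomes| = 3

T0.r0=1 T2.r0=2
T0.r0=2 T2.r0=0
T0.r0=2 T2.r0=2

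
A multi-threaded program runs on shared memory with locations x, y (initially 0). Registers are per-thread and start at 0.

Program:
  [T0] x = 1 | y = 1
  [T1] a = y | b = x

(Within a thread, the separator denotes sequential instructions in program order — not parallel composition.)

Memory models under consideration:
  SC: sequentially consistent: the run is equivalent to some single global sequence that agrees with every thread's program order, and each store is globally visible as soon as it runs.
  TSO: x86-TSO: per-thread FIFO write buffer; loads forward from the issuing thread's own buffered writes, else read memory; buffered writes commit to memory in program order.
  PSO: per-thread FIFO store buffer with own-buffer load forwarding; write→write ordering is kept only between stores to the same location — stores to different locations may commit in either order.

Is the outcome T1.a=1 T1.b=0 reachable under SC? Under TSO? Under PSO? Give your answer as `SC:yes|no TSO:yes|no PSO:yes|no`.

SC:no TSO:no PSO:yes

outcome vector order: (T1.a,T1.b)
under SC → 0/0; 0/1; 1/1
under TSO → 0/0; 0/1; 1/1
under PSO → 0/0; 0/1; 1/0; 1/1
target 1/0 ∈ {PSO}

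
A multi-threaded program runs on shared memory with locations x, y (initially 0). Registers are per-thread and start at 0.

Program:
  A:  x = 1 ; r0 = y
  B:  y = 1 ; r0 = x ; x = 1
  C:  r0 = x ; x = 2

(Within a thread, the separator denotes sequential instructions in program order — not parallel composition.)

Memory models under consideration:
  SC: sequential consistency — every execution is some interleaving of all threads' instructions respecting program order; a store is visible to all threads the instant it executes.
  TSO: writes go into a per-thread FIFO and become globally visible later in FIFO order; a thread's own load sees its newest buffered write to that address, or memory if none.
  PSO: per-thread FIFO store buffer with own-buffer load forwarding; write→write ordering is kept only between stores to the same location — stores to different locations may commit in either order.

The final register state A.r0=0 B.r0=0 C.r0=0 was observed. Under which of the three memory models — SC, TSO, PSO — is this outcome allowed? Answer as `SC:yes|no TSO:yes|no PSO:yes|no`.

SC:no TSO:yes PSO:yes

outcome vector order: (A.r0,B.r0,C.r0)
under SC → 0/1/0 0/1/1 0/2/0 0/2/1 1/0/0 1/0/1 1/1/0 1/1/1 1/2/0 1/2/1
under TSO → 0/0/0 0/0/1 0/1/0 0/1/1 0/2/0 0/2/1 1/0/0 1/0/1 1/1/0 1/1/1 1/2/0 1/2/1
under PSO → 0/0/0 0/0/1 0/1/0 0/1/1 0/2/0 0/2/1 1/0/0 1/0/1 1/1/0 1/1/1 1/2/0 1/2/1
target 0/0/0 ∈ {TSO,PSO}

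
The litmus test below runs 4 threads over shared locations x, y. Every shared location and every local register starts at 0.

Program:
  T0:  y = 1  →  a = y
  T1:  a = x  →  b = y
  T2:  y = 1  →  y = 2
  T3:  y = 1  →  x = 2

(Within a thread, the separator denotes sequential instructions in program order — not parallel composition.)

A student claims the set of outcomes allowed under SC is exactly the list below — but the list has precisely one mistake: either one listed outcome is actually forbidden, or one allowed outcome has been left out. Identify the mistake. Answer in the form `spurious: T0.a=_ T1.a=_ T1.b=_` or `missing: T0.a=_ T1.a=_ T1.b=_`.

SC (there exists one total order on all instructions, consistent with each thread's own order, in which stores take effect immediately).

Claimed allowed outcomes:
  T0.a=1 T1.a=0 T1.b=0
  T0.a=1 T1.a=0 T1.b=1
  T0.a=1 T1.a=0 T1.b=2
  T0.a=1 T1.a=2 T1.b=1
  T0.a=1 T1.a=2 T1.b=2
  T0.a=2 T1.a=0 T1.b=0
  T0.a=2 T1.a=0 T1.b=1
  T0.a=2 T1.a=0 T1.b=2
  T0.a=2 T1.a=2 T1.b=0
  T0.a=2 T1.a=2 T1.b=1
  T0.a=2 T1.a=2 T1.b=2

outcome vector order: (T0.a,T1.a,T1.b)
SC: 10 outcomes — {(1,0,0); (1,0,1); (1,0,2); (1,2,1); (1,2,2); (2,0,0); (2,0,1); (2,0,2); (2,2,1); (2,2,2)}
claimed∖SC = {(2,2,0)}

spurious: T0.a=2 T1.a=2 T1.b=0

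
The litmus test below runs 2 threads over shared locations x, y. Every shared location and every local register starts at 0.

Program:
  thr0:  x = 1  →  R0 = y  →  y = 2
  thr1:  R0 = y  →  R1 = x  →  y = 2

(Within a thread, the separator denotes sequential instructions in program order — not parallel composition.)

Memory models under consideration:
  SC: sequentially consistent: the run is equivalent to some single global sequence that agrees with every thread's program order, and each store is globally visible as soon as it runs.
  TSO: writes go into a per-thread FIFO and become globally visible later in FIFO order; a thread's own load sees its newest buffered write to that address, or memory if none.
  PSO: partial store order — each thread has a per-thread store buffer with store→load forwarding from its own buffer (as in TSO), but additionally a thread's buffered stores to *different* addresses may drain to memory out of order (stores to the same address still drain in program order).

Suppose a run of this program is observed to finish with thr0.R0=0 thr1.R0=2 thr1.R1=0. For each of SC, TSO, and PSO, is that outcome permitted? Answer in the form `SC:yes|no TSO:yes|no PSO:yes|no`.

SC:no TSO:no PSO:yes

outcome vector order: (thr0.R0,thr1.R0,thr1.R1)
under SC → <0 0 0> <0 0 1> <0 2 1> <2 0 0> <2 0 1>
under TSO → <0 0 0> <0 0 1> <0 2 1> <2 0 0> <2 0 1>
under PSO → <0 0 0> <0 0 1> <0 2 0> <0 2 1> <2 0 0> <2 0 1>
target <0 2 0> ∈ {PSO}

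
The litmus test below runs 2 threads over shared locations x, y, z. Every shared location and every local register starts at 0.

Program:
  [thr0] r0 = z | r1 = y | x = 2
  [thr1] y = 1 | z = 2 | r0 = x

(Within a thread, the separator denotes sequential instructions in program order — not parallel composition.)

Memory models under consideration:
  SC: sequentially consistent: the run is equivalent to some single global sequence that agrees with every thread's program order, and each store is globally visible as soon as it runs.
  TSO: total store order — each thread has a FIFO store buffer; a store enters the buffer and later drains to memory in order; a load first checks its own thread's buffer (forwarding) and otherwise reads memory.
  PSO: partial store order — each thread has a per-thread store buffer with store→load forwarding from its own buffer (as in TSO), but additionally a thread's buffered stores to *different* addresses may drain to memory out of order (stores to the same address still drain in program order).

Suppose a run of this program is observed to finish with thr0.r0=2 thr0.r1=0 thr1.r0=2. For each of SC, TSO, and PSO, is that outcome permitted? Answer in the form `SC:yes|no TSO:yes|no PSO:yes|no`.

SC:no TSO:no PSO:yes

outcome vector order: (thr0.r0,thr0.r1,thr1.r0)
[SC] allowed = {(0,0,0), (0,0,2), (0,1,0), (0,1,2), (2,1,0), (2,1,2)}
[TSO] allowed = {(0,0,0), (0,0,2), (0,1,0), (0,1,2), (2,1,0), (2,1,2)}
[PSO] allowed = {(0,0,0), (0,0,2), (0,1,0), (0,1,2), (2,0,0), (2,0,2), (2,1,0), (2,1,2)}
target (2,0,2) ∈ {PSO}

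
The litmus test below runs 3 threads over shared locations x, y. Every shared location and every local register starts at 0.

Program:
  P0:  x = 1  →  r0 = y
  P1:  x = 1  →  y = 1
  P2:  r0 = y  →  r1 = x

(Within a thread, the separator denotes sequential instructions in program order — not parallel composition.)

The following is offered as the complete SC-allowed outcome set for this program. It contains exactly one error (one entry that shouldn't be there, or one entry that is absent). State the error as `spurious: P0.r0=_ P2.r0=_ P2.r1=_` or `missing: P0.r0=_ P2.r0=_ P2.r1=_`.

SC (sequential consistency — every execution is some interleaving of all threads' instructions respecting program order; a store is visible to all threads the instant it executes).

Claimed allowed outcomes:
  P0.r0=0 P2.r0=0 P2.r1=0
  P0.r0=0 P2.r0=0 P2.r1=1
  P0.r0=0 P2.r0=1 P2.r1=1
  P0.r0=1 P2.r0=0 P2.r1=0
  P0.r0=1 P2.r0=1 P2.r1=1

outcome vector order: (P0.r0,P2.r0,P2.r1)
[SC] allowed = {000; 001; 011; 100; 101; 111}
SC∖claimed = {101}

missing: P0.r0=1 P2.r0=0 P2.r1=1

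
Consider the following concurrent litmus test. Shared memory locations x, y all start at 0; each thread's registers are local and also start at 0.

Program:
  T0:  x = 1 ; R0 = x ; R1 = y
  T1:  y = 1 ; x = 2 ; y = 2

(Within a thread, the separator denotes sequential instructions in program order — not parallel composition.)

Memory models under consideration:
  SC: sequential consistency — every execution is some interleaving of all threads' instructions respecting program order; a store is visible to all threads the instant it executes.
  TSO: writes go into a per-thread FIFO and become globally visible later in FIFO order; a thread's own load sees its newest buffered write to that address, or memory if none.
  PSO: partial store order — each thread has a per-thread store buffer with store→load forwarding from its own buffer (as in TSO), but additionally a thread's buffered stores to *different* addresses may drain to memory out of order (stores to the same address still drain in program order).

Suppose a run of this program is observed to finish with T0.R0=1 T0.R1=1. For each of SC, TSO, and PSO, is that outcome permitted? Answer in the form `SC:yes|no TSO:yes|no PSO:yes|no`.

outcome vector order: (T0.R0,T0.R1)
SC (5): <1 0>; <1 1>; <1 2>; <2 1>; <2 2>
TSO (5): <1 0>; <1 1>; <1 2>; <2 1>; <2 2>
PSO (6): <1 0>; <1 1>; <1 2>; <2 0>; <2 1>; <2 2>
target <1 1> ∈ {SC,TSO,PSO}

SC:yes TSO:yes PSO:yes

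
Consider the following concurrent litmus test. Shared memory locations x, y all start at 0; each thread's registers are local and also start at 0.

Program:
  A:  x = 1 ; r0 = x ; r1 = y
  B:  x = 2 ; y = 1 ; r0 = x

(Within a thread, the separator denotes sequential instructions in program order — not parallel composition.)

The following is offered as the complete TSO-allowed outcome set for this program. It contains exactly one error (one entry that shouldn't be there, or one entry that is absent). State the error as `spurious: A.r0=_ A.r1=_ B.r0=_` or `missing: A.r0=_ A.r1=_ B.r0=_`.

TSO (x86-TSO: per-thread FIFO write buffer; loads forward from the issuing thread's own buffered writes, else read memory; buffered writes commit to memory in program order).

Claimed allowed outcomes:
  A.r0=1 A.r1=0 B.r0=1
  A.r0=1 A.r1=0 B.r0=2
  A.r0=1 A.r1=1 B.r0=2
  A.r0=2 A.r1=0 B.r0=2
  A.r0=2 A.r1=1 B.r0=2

missing: A.r0=1 A.r1=1 B.r0=1

outcome vector order: (A.r0,A.r1,B.r0)
TSO: 6 outcomes — {1/0/1 1/0/2 1/1/1 1/1/2 2/0/2 2/1/2}
TSO∖claimed = {1/1/1}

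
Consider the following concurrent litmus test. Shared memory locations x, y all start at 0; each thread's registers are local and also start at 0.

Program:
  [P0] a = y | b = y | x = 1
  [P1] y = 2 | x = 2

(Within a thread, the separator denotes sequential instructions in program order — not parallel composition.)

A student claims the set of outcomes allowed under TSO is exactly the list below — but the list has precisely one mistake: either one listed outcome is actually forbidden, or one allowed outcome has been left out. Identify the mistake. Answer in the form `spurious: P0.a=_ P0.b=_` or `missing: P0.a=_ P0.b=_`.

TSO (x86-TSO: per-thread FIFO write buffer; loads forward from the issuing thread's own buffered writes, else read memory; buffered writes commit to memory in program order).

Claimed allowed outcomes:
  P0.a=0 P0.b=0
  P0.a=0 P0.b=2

missing: P0.a=2 P0.b=2

outcome vector order: (P0.a,P0.b)
TSO: 3 outcomes — {0/0, 0/2, 2/2}
TSO∖claimed = {2/2}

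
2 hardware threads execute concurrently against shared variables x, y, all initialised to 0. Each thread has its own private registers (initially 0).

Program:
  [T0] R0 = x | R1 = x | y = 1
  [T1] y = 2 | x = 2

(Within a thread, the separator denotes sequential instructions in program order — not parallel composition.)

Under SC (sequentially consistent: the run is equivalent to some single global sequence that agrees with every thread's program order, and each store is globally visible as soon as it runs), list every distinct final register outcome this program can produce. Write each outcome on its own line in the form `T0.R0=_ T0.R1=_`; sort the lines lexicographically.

T0.R0=0 T0.R1=0
T0.R0=0 T0.R1=2
T0.R0=2 T0.R1=2

outcome vector order: (T0.R0,T0.R1)
|SC outcomes| = 3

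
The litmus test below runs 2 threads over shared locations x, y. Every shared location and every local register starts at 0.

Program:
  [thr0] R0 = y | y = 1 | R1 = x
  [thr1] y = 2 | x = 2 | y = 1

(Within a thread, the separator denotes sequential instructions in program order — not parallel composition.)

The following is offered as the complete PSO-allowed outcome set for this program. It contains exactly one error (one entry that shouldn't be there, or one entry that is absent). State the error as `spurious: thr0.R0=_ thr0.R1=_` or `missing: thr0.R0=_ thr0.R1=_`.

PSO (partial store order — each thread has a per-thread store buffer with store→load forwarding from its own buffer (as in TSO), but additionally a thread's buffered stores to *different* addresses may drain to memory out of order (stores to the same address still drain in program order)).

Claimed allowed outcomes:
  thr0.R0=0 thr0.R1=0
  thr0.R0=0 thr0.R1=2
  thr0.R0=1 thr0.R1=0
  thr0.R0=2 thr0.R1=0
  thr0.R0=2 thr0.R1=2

missing: thr0.R0=1 thr0.R1=2

outcome vector order: (thr0.R0,thr0.R1)
under PSO → (0,0); (0,2); (1,0); (1,2); (2,0); (2,2)
PSO∖claimed = {(1,2)}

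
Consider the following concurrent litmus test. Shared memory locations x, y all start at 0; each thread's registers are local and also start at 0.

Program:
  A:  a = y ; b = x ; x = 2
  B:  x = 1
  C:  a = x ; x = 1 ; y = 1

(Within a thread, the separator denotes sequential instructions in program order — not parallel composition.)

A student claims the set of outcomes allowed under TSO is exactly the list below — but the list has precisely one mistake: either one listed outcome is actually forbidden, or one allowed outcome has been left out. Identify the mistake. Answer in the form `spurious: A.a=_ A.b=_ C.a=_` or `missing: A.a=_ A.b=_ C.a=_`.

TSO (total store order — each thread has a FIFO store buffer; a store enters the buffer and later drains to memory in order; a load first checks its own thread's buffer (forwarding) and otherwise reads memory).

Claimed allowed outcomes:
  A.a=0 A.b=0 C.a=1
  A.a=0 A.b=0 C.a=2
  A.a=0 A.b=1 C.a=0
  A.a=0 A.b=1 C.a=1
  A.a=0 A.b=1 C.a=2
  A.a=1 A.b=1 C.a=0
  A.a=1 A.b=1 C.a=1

outcome vector order: (A.a,A.b,C.a)
TSO: 8 outcomes — {000 001 002 010 011 012 110 111}
TSO∖claimed = {000}

missing: A.a=0 A.b=0 C.a=0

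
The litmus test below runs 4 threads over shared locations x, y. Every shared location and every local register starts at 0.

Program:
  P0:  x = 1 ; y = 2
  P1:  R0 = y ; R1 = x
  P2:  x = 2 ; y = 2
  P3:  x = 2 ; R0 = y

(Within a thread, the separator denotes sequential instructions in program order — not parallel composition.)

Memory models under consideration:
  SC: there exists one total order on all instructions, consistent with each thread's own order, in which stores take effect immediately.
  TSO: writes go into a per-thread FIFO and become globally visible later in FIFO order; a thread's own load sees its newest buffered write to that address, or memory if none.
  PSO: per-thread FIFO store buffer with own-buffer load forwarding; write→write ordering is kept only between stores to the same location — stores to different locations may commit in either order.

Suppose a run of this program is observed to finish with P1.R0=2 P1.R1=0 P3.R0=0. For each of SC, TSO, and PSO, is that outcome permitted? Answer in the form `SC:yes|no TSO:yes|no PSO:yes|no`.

SC:no TSO:no PSO:yes

outcome vector order: (P1.R0,P1.R1,P3.R0)
SC (10): <0 0 0>; <0 0 2>; <0 1 0>; <0 1 2>; <0 2 0>; <0 2 2>; <2 1 0>; <2 1 2>; <2 2 0>; <2 2 2>
TSO (10): <0 0 0>; <0 0 2>; <0 1 0>; <0 1 2>; <0 2 0>; <0 2 2>; <2 1 0>; <2 1 2>; <2 2 0>; <2 2 2>
PSO (12): <0 0 0>; <0 0 2>; <0 1 0>; <0 1 2>; <0 2 0>; <0 2 2>; <2 0 0>; <2 0 2>; <2 1 0>; <2 1 2>; <2 2 0>; <2 2 2>
target <2 0 0> ∈ {PSO}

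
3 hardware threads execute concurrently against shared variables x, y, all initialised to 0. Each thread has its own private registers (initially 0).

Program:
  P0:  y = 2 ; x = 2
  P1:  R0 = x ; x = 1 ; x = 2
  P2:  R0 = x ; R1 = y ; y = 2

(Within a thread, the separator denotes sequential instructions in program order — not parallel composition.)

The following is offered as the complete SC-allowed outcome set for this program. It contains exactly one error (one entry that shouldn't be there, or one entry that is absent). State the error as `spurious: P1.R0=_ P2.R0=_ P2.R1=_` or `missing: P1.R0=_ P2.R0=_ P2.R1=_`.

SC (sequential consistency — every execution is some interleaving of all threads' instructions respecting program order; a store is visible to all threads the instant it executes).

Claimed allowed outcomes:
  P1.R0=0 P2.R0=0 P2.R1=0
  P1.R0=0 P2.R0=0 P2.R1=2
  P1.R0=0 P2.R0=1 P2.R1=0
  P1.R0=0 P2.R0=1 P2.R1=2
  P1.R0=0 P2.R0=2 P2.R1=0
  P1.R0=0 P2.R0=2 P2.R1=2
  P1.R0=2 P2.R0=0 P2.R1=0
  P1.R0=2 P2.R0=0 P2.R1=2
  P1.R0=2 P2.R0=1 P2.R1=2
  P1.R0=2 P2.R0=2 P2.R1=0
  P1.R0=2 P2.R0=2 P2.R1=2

outcome vector order: (P1.R0,P2.R0,P2.R1)
SC (10): <0 0 0>, <0 0 2>, <0 1 0>, <0 1 2>, <0 2 0>, <0 2 2>, <2 0 0>, <2 0 2>, <2 1 2>, <2 2 2>
claimed∖SC = {<2 2 0>}

spurious: P1.R0=2 P2.R0=2 P2.R1=0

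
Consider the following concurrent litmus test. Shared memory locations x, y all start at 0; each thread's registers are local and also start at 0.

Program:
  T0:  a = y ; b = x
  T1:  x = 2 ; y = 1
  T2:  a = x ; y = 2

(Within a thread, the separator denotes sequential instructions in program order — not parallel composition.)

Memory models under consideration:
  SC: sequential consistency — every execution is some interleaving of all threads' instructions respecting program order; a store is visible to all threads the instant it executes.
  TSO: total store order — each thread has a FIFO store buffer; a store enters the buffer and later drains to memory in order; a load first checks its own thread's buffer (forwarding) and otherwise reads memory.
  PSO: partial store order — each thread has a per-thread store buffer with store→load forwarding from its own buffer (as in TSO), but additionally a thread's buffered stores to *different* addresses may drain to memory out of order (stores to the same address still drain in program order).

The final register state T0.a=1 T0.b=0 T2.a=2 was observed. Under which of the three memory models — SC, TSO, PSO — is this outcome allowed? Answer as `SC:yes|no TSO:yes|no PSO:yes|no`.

outcome vector order: (T0.a,T0.b,T2.a)
SC: 9 outcomes — {<0 0 0>; <0 0 2>; <0 2 0>; <0 2 2>; <1 2 0>; <1 2 2>; <2 0 0>; <2 2 0>; <2 2 2>}
TSO: 9 outcomes — {<0 0 0>; <0 0 2>; <0 2 0>; <0 2 2>; <1 2 0>; <1 2 2>; <2 0 0>; <2 2 0>; <2 2 2>}
PSO: 11 outcomes — {<0 0 0>; <0 0 2>; <0 2 0>; <0 2 2>; <1 0 0>; <1 0 2>; <1 2 0>; <1 2 2>; <2 0 0>; <2 2 0>; <2 2 2>}
target <1 0 2> ∈ {PSO}

SC:no TSO:no PSO:yes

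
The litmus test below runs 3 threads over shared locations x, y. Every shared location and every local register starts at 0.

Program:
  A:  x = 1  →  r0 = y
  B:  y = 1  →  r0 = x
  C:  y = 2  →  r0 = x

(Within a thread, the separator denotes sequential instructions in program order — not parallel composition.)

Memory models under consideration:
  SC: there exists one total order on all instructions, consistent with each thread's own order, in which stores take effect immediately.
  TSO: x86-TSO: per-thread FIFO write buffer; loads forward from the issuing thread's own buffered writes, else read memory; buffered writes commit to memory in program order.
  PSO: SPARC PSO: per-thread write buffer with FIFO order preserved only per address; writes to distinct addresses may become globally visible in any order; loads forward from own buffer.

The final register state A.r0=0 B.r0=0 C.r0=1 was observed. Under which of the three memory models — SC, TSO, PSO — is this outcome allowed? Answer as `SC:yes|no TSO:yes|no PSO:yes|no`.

outcome vector order: (A.r0,B.r0,C.r0)
SC: 9 outcomes — {011; 100; 101; 110; 111; 200; 201; 210; 211}
TSO: 12 outcomes — {000; 001; 010; 011; 100; 101; 110; 111; 200; 201; 210; 211}
PSO: 12 outcomes — {000; 001; 010; 011; 100; 101; 110; 111; 200; 201; 210; 211}
target 001 ∈ {TSO,PSO}

SC:no TSO:yes PSO:yes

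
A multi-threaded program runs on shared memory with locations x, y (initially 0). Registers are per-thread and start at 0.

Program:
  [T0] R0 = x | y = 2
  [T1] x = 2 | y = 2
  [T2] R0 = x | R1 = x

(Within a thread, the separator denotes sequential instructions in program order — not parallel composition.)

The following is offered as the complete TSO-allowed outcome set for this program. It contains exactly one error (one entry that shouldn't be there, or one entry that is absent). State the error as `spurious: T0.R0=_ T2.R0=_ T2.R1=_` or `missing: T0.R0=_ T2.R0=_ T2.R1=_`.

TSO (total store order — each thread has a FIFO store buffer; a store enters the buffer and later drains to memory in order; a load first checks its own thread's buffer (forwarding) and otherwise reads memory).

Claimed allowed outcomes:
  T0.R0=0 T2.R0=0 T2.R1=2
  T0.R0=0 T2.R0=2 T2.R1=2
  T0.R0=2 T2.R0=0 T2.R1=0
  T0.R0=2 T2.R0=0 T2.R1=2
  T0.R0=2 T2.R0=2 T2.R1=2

missing: T0.R0=0 T2.R0=0 T2.R1=0

outcome vector order: (T0.R0,T2.R0,T2.R1)
TSO: 6 outcomes — {0/0/0, 0/0/2, 0/2/2, 2/0/0, 2/0/2, 2/2/2}
TSO∖claimed = {0/0/0}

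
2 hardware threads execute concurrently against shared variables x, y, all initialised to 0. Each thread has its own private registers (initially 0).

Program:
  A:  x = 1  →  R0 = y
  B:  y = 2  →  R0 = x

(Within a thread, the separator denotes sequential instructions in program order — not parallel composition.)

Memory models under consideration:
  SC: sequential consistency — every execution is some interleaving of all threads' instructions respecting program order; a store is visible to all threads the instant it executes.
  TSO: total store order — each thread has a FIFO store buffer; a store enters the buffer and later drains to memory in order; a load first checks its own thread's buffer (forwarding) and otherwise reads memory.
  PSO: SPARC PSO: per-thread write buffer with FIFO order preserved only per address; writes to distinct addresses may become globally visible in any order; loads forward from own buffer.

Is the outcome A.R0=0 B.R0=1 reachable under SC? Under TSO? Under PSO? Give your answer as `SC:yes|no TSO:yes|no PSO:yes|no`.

outcome vector order: (A.R0,B.R0)
SC (3): (0,1); (2,0); (2,1)
TSO (4): (0,0); (0,1); (2,0); (2,1)
PSO (4): (0,0); (0,1); (2,0); (2,1)
target (0,1) ∈ {SC,TSO,PSO}

SC:yes TSO:yes PSO:yes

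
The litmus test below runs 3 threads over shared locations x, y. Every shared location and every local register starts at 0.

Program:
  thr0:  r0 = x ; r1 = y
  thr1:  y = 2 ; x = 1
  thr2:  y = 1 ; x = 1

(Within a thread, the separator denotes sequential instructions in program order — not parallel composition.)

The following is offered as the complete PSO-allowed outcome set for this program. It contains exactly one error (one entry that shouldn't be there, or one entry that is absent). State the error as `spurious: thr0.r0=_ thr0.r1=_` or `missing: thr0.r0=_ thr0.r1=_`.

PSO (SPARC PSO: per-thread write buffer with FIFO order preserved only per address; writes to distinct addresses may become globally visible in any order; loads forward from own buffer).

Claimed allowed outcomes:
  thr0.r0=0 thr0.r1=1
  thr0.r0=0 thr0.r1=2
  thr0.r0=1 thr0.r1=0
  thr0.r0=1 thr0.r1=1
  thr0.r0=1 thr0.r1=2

missing: thr0.r0=0 thr0.r1=0

outcome vector order: (thr0.r0,thr0.r1)
PSO (6): <0 0>, <0 1>, <0 2>, <1 0>, <1 1>, <1 2>
PSO∖claimed = {<0 0>}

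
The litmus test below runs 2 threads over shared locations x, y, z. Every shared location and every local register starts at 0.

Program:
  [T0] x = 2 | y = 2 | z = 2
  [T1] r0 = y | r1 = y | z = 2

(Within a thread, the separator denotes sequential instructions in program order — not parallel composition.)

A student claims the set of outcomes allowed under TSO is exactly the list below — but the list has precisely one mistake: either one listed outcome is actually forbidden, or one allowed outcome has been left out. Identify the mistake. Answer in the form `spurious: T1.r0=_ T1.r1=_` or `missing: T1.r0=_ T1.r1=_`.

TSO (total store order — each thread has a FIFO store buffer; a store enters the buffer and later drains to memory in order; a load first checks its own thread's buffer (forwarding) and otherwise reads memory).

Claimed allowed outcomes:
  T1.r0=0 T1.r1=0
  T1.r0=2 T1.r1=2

missing: T1.r0=0 T1.r1=2

outcome vector order: (T1.r0,T1.r1)
TSO (3): 00, 02, 22
TSO∖claimed = {02}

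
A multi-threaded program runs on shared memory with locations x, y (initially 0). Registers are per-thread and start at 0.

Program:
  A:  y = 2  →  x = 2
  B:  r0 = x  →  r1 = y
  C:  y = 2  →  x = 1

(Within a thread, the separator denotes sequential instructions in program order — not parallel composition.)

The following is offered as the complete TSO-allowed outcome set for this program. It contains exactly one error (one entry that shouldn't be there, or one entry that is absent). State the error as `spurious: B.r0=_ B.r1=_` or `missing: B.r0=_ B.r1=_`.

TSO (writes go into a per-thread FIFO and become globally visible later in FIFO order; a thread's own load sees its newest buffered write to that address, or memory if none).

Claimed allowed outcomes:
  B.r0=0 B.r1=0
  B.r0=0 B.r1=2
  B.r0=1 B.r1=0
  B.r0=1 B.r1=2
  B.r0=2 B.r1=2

spurious: B.r0=1 B.r1=0

outcome vector order: (B.r0,B.r1)
TSO (4): (0,0) (0,2) (1,2) (2,2)
claimed∖TSO = {(1,0)}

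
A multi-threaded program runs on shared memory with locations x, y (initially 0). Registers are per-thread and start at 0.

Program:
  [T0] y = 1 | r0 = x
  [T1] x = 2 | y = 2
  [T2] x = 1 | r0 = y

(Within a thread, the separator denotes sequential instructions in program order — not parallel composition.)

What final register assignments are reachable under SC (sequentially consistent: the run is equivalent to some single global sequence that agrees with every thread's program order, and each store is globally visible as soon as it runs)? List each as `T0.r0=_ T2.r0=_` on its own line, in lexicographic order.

outcome vector order: (T0.r0,T2.r0)
|SC outcomes| = 8

T0.r0=0 T2.r0=1
T0.r0=0 T2.r0=2
T0.r0=1 T2.r0=0
T0.r0=1 T2.r0=1
T0.r0=1 T2.r0=2
T0.r0=2 T2.r0=0
T0.r0=2 T2.r0=1
T0.r0=2 T2.r0=2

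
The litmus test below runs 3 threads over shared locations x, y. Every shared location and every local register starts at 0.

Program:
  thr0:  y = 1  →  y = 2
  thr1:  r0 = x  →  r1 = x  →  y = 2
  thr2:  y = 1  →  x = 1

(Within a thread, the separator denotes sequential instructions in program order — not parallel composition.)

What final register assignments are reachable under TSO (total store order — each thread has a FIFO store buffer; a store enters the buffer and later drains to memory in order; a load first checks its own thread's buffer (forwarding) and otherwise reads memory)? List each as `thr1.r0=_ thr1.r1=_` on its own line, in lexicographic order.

thr1.r0=0 thr1.r1=0
thr1.r0=0 thr1.r1=1
thr1.r0=1 thr1.r1=1

outcome vector order: (thr1.r0,thr1.r1)
|TSO outcomes| = 3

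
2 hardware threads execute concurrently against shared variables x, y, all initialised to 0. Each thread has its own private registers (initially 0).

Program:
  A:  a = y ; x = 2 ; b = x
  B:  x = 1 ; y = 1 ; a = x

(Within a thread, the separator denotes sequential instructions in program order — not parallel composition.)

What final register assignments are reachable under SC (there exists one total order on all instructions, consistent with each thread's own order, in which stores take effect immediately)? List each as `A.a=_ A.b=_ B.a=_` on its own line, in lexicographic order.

A.a=0 A.b=1 B.a=1
A.a=0 A.b=2 B.a=1
A.a=0 A.b=2 B.a=2
A.a=1 A.b=2 B.a=1
A.a=1 A.b=2 B.a=2

outcome vector order: (A.a,A.b,B.a)
|SC outcomes| = 5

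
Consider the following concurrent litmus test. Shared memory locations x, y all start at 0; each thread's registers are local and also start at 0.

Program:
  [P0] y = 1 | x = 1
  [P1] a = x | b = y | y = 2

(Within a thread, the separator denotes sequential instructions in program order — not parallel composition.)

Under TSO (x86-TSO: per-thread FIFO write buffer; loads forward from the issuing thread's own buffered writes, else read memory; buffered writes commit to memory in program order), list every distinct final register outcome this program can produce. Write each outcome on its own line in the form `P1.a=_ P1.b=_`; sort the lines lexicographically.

P1.a=0 P1.b=0
P1.a=0 P1.b=1
P1.a=1 P1.b=1

outcome vector order: (P1.a,P1.b)
|TSO outcomes| = 3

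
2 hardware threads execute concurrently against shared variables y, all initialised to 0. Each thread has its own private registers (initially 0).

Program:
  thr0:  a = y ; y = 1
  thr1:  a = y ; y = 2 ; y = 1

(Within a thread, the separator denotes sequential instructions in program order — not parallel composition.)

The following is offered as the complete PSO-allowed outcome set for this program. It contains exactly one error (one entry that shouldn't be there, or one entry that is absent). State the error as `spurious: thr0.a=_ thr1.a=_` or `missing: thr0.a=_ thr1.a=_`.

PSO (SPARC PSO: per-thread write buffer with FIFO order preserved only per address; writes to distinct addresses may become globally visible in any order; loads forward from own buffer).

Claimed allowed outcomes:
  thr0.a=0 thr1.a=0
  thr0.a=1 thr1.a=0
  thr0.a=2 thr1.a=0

outcome vector order: (thr0.a,thr1.a)
PSO (4): 00 01 10 20
PSO∖claimed = {01}

missing: thr0.a=0 thr1.a=1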